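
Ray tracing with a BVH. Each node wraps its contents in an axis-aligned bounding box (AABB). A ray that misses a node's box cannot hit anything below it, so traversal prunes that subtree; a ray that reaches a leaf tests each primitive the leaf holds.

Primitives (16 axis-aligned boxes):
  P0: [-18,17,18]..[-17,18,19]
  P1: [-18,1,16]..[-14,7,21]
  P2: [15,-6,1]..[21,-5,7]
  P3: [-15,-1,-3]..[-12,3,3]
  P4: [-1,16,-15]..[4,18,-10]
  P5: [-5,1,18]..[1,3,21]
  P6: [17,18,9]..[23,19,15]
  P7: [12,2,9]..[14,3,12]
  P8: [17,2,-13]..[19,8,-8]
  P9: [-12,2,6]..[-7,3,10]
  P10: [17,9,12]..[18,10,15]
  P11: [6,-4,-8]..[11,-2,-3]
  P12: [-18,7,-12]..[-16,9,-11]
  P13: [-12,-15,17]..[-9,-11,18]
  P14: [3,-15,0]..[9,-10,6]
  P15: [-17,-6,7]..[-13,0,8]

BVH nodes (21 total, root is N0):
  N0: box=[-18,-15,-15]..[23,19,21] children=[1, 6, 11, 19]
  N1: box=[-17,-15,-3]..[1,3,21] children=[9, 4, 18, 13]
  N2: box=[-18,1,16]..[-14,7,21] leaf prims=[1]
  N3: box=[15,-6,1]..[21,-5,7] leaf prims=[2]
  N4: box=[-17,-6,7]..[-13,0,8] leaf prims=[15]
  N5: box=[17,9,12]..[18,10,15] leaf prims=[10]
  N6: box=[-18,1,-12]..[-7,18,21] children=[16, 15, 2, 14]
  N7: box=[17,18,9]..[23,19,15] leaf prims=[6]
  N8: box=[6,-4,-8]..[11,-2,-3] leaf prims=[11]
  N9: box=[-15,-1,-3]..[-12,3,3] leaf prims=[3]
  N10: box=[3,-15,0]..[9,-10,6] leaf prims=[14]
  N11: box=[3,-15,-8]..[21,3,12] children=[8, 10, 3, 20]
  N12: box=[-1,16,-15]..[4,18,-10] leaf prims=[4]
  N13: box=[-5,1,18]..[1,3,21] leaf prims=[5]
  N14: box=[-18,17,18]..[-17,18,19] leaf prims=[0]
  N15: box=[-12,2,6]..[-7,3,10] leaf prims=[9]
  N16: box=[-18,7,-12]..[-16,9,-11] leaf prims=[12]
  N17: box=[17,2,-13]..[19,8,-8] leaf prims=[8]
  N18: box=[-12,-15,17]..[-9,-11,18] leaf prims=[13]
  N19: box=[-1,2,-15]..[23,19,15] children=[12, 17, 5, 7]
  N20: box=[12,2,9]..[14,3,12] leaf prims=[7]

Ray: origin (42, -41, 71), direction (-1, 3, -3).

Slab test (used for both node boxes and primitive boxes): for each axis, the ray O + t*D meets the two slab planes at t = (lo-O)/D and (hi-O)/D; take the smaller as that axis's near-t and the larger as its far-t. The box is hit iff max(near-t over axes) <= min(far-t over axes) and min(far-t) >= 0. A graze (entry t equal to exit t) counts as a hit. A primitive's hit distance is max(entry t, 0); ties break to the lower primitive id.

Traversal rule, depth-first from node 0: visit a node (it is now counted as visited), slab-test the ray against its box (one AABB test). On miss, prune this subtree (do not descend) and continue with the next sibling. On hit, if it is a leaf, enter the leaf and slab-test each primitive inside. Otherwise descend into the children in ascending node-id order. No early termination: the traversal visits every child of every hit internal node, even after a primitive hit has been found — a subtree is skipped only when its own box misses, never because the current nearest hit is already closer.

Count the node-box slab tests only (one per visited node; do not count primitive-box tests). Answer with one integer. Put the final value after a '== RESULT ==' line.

Walk:
N0 x:[19,60] y:[26/3,20] z:[50/3,86/3] -> hit [19,20], descend [1, 6, 11, 19]
  N1 x:[41,59] y:[26/3,44/3] z:[50/3,74/3] -> miss, prune
  N6 x:[49,60] y:[14,59/3] z:[50/3,83/3] -> miss, prune
  N11 x:[21,39] y:[26/3,44/3] z:[59/3,79/3] -> miss, prune
  N19 x:[19,43] y:[43/3,20] z:[56/3,86/3] -> hit [19,20], descend [5, 7, 12, 17]
    N5 x:[24,25] y:[50/3,17] z:[56/3,59/3] -> miss, prune
    N7 x:[19,25] y:[59/3,20] z:[56/3,62/3] -> hit [59/3,20] leaf, test {P6@t=59/3}
    N12 x:[38,43] y:[19,59/3] z:[27,86/3] -> miss, prune
    N17 x:[23,25] y:[43/3,49/3] z:[79/3,28] -> miss, prune

Visited [0, 1, 6, 11, 19, 5, 7, 12, 17]. Tests: 9 box, 1 leaf. Nearest: P6.

== RESULT ==
9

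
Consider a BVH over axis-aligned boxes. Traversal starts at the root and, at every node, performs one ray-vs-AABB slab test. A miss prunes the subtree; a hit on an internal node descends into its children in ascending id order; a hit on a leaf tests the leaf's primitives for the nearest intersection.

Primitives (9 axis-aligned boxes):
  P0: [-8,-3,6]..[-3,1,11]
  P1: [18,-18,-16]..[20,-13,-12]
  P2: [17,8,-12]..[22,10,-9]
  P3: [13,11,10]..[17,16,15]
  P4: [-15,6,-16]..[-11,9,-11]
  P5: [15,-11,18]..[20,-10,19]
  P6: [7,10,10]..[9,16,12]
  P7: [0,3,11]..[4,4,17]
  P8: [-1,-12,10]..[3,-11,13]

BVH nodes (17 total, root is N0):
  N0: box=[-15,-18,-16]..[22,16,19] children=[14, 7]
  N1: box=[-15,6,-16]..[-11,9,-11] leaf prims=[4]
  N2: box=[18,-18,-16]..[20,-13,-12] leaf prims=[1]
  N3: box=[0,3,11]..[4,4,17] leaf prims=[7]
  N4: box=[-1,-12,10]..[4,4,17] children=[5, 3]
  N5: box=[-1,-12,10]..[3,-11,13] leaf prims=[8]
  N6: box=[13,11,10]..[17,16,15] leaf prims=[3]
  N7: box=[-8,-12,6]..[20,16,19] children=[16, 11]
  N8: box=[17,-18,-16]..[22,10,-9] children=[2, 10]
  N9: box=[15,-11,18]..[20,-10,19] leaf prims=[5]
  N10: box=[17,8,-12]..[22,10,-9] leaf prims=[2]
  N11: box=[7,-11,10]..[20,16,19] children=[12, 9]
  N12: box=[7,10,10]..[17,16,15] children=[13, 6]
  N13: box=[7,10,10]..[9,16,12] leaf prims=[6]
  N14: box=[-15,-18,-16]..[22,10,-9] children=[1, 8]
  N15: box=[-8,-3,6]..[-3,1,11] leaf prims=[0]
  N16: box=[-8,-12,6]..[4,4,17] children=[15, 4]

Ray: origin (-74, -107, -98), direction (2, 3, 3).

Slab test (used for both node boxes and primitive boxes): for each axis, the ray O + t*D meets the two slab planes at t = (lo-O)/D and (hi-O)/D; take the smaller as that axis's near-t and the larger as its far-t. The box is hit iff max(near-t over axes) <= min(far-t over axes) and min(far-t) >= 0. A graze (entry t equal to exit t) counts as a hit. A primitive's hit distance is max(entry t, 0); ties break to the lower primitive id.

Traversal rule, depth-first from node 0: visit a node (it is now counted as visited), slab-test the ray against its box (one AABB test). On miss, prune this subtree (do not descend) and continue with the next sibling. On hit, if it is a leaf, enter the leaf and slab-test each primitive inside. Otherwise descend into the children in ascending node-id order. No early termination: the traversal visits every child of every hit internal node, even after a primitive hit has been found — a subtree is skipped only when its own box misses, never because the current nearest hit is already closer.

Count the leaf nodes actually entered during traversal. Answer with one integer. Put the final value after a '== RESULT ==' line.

Trace the traversal:
N0 x:[59/2,48] y:[89/3,41] z:[82/3,39] -> hit [89/3,39], descend [7, 14]
  N7 x:[33,47] y:[95/3,41] z:[104/3,39] -> hit [104/3,39], descend [11, 16]
    N11 x:[81/2,47] y:[32,41] z:[36,39] -> miss, prune
    N16 x:[33,39] y:[95/3,37] z:[104/3,115/3] -> hit [104/3,37], descend [4, 15]
      N4 x:[73/2,39] y:[95/3,37] z:[36,115/3] -> hit [73/2,37], descend [3, 5]
        N3 x:[37,39] y:[110/3,37] z:[109/3,115/3] -> hit [37,37] leaf, test {P7@t=37}
        N5 x:[73/2,77/2] y:[95/3,32] z:[36,37] -> miss, prune
      N15 x:[33,71/2] y:[104/3,36] z:[104/3,109/3] -> hit [104/3,71/2] leaf, test {P0@t=104/3}
  N14 x:[59/2,48] y:[89/3,39] z:[82/3,89/3] -> hit [89/3,89/3], descend [1, 8]
    N1 x:[59/2,63/2] y:[113/3,116/3] z:[82/3,29] -> miss, prune
    N8 x:[91/2,48] y:[89/3,39] z:[82/3,89/3] -> miss, prune

11 AABB tests over nodes [0, 7, 11, 16, 4, 3, 5, 15, 14, 1, 8]; 2 leaves entered; closest P0.

== RESULT ==
2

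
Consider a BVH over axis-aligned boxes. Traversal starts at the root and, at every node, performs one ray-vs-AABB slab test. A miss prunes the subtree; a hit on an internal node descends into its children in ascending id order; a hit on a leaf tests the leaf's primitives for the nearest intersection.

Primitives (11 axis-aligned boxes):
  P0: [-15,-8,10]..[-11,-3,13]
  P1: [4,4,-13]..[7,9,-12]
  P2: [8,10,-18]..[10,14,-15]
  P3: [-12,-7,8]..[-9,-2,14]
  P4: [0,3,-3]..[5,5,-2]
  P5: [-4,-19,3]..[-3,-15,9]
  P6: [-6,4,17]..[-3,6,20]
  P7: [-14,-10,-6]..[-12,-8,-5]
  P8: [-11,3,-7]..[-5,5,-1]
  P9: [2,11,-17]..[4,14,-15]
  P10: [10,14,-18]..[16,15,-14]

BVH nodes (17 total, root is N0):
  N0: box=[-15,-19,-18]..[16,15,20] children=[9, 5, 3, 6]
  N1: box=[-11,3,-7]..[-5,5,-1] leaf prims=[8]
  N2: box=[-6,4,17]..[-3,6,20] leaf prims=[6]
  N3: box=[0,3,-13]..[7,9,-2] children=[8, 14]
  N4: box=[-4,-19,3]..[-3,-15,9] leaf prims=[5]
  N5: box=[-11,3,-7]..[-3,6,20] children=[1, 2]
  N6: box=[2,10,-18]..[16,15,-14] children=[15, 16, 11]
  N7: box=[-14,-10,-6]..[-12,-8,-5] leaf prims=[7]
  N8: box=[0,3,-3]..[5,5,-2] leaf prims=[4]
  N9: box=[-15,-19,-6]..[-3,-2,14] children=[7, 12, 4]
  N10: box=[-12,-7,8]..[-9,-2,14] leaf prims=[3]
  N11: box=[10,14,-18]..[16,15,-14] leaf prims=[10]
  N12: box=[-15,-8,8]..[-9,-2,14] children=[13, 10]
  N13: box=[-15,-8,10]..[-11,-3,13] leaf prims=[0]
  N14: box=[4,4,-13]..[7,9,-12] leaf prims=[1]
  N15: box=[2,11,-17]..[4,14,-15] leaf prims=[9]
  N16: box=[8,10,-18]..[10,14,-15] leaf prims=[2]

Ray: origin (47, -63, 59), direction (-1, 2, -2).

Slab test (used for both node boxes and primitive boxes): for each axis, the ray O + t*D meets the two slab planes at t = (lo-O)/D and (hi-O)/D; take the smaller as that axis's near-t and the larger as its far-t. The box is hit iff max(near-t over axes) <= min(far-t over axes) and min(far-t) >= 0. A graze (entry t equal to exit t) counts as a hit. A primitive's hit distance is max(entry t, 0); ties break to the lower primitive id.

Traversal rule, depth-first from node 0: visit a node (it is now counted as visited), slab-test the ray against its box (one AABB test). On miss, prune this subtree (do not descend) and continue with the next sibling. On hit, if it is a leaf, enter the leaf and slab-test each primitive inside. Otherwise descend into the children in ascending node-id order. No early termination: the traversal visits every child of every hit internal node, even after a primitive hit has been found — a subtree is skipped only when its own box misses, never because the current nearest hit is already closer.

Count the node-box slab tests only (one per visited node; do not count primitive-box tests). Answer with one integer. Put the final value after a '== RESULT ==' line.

Walk:
N0 x:[31,62] y:[22,39] z:[39/2,77/2] -> hit [31,77/2], descend [3, 5, 6, 9]
  N3 x:[40,47] y:[33,36] z:[61/2,36] -> miss, prune
  N5 x:[50,58] y:[33,69/2] z:[39/2,33] -> miss, prune
  N6 x:[31,45] y:[73/2,39] z:[73/2,77/2] -> hit [73/2,77/2], descend [11, 15, 16]
    N11 x:[31,37] y:[77/2,39] z:[73/2,77/2] -> miss, prune
    N15 x:[43,45] y:[37,77/2] z:[37,38] -> miss, prune
    N16 x:[37,39] y:[73/2,77/2] z:[37,77/2] -> hit [37,77/2] leaf, test {P2@t=37}
  N9 x:[50,62] y:[22,61/2] z:[45/2,65/2] -> miss, prune

order=[0, 3, 5, 6, 11, 15, 16, 9]  |boxes|=8  |leaves|=1  hit=P2

== RESULT ==
8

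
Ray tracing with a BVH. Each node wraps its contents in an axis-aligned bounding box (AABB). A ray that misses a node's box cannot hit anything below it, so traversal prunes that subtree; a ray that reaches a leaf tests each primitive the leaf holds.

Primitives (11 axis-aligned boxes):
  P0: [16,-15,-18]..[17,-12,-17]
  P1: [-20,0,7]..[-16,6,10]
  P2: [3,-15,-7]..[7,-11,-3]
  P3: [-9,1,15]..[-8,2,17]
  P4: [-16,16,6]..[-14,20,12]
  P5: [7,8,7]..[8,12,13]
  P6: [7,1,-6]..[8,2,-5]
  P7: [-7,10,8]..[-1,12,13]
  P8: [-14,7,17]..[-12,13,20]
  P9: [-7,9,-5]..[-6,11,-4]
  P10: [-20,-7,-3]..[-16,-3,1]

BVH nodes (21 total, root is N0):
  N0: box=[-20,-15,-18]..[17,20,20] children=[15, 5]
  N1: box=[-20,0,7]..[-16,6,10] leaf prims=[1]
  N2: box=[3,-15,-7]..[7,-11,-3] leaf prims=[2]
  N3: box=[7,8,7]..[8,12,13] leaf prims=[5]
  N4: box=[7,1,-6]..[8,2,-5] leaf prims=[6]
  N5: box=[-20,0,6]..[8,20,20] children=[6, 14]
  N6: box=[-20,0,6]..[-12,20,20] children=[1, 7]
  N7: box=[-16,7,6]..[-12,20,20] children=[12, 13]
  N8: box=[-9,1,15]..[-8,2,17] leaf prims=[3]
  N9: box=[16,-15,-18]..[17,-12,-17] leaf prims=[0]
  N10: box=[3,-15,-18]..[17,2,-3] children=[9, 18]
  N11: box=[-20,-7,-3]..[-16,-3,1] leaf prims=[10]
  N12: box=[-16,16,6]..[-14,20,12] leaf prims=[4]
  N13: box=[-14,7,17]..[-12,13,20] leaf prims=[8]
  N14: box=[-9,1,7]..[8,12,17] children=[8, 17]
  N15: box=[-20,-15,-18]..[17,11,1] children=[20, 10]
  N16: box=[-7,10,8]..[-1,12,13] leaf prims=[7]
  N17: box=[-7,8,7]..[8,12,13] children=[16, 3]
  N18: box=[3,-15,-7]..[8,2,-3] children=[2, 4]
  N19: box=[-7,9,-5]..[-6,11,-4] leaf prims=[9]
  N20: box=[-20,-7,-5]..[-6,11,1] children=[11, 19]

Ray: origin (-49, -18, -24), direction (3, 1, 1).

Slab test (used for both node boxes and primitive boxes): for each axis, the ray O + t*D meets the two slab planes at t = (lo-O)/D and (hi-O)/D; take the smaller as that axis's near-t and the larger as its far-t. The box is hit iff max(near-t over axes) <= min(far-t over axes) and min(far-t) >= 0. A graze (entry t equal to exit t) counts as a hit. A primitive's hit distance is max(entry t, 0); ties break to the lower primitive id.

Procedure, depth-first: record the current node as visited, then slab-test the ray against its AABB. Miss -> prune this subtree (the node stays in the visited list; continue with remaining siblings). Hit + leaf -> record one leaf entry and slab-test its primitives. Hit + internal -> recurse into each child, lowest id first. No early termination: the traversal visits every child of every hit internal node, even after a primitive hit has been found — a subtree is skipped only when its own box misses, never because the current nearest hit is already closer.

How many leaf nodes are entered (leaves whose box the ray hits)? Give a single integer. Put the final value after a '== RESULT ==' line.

Trace the traversal:
N0 x:[29/3,22] y:[3,38] z:[6,44] -> hit [29/3,22], descend [5, 15]
  N5 x:[29/3,19] y:[18,38] z:[30,44] -> miss, prune
  N15 x:[29/3,22] y:[3,29] z:[6,25] -> hit [29/3,22], descend [10, 20]
    N10 x:[52/3,22] y:[3,20] z:[6,21] -> hit [52/3,20], descend [9, 18]
      N9 x:[65/3,22] y:[3,6] z:[6,7] -> miss, prune
      N18 x:[52/3,19] y:[3,20] z:[17,21] -> hit [52/3,19], descend [2, 4]
        N2 x:[52/3,56/3] y:[3,7] z:[17,21] -> miss, prune
        N4 x:[56/3,19] y:[19,20] z:[18,19] -> hit [19,19] leaf, test {P6@t=19}
    N20 x:[29/3,43/3] y:[11,29] z:[19,25] -> miss, prune

order=[0, 5, 15, 10, 9, 18, 2, 4, 20]  |boxes|=9  |leaves|=1  hit=P6

== RESULT ==
1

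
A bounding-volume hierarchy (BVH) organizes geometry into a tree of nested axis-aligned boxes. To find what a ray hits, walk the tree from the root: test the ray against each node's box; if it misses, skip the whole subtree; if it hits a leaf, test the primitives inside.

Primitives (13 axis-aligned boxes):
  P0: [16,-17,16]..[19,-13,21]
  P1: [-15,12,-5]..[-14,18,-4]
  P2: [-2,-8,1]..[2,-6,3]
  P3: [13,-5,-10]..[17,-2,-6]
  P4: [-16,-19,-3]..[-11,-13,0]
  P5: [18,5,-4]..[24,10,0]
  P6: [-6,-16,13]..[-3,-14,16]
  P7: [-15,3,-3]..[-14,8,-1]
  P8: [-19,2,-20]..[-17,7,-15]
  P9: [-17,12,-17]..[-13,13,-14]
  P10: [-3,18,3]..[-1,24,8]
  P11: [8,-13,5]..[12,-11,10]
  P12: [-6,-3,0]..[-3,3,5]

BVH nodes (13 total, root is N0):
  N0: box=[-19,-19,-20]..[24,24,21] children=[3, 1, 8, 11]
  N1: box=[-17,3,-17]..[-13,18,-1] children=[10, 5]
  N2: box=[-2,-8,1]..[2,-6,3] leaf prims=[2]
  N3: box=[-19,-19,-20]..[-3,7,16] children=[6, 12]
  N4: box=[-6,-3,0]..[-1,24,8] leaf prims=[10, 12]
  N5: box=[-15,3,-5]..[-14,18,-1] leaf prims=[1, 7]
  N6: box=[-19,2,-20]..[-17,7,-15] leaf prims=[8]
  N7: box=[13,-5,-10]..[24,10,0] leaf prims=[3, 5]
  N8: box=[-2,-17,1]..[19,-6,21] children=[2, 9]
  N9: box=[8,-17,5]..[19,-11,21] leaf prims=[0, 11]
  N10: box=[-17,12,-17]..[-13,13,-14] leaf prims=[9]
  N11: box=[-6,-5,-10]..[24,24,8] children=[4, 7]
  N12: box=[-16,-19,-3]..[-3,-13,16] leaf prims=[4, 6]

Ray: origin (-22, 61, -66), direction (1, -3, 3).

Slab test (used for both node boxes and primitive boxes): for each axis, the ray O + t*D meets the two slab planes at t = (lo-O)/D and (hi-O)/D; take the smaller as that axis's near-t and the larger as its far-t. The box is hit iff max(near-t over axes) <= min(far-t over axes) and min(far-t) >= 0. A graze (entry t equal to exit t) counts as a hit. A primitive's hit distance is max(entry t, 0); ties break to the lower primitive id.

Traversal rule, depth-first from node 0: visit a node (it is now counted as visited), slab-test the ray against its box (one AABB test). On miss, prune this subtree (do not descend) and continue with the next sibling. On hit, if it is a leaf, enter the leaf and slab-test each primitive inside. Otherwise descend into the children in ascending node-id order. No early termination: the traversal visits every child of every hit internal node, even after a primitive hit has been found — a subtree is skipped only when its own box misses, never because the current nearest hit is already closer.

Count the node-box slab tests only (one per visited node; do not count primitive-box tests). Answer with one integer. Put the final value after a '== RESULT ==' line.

Trace the traversal:
N0 x:[3,46] y:[37/3,80/3] z:[46/3,29] -> hit [46/3,80/3], descend [1, 3, 8, 11]
  N1 x:[5,9] y:[43/3,58/3] z:[49/3,65/3] -> miss, prune
  N3 x:[3,19] y:[18,80/3] z:[46/3,82/3] -> hit [18,19], descend [6, 12]
    N6 x:[3,5] y:[18,59/3] z:[46/3,17] -> miss, prune
    N12 x:[6,19] y:[74/3,80/3] z:[21,82/3] -> miss, prune
  N8 x:[20,41] y:[67/3,26] z:[67/3,29] -> hit [67/3,26], descend [2, 9]
    N2 x:[20,24] y:[67/3,23] z:[67/3,23] -> hit [67/3,23] leaf, test {P2@t=67/3}
    N9 x:[30,41] y:[24,26] z:[71/3,29] -> miss, prune
  N11 x:[16,46] y:[37/3,22] z:[56/3,74/3] -> hit [56/3,22], descend [4, 7]
    N4 x:[16,21] y:[37/3,64/3] z:[22,74/3] -> miss, prune
    N7 x:[35,46] y:[17,22] z:[56/3,22] -> miss, prune

order=[0, 1, 3, 6, 12, 8, 2, 9, 11, 4, 7]  |boxes|=11  |leaves|=1  hit=P2

== RESULT ==
11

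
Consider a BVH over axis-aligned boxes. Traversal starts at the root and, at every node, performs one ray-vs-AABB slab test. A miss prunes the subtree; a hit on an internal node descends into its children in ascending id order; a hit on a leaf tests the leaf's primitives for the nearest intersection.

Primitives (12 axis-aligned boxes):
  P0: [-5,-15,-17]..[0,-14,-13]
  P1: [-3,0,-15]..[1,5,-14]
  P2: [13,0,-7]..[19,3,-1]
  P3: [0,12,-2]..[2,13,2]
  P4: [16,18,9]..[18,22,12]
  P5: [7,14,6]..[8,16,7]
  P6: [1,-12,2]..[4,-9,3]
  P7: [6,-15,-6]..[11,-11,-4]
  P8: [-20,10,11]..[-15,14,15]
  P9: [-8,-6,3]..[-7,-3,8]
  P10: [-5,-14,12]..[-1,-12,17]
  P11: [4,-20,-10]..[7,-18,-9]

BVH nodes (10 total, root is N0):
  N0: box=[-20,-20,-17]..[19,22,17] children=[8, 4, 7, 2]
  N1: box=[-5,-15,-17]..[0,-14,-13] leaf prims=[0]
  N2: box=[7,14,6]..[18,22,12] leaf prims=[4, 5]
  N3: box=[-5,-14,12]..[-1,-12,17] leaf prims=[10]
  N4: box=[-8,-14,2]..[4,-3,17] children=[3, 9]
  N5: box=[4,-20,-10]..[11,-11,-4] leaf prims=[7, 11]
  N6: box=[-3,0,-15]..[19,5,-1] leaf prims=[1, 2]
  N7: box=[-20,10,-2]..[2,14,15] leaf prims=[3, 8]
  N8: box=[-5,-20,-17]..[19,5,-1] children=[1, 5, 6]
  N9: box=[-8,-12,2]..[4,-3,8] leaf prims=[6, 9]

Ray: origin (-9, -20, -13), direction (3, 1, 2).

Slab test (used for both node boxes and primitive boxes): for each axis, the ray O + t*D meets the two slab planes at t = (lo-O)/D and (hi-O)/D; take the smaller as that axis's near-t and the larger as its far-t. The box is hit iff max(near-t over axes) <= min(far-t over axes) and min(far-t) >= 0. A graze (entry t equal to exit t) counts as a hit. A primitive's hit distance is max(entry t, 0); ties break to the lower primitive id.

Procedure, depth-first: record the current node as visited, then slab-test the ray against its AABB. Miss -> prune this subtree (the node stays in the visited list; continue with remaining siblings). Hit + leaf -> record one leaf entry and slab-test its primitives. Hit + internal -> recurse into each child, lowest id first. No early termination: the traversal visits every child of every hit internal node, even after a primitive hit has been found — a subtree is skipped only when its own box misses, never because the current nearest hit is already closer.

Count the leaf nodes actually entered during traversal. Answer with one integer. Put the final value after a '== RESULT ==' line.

Traverse from the root:
N0 x:[-11/3,28/3] y:[0,42] z:[-2,15] -> hit [0,28/3], descend [2, 4, 7, 8]
  N2 x:[16/3,9] y:[34,42] z:[19/2,25/2] -> miss, prune
  N4 x:[1/3,13/3] y:[6,17] z:[15/2,15] -> miss, prune
  N7 x:[-11/3,11/3] y:[30,34] z:[11/2,14] -> miss, prune
  N8 x:[4/3,28/3] y:[0,25] z:[-2,6] -> hit [4/3,6], descend [1, 5, 6]
    N1 x:[4/3,3] y:[5,6] z:[-2,0] -> miss, prune
    N5 x:[13/3,20/3] y:[0,9] z:[3/2,9/2] -> hit [13/3,9/2] leaf, test {P7(miss), P11(miss)}
    N6 x:[2,28/3] y:[20,25] z:[-1,6] -> miss, prune

Visited [0, 2, 4, 7, 8, 1, 5, 6]. Tests: 8 box, 1 leaf. Nearest: miss.

== RESULT ==
1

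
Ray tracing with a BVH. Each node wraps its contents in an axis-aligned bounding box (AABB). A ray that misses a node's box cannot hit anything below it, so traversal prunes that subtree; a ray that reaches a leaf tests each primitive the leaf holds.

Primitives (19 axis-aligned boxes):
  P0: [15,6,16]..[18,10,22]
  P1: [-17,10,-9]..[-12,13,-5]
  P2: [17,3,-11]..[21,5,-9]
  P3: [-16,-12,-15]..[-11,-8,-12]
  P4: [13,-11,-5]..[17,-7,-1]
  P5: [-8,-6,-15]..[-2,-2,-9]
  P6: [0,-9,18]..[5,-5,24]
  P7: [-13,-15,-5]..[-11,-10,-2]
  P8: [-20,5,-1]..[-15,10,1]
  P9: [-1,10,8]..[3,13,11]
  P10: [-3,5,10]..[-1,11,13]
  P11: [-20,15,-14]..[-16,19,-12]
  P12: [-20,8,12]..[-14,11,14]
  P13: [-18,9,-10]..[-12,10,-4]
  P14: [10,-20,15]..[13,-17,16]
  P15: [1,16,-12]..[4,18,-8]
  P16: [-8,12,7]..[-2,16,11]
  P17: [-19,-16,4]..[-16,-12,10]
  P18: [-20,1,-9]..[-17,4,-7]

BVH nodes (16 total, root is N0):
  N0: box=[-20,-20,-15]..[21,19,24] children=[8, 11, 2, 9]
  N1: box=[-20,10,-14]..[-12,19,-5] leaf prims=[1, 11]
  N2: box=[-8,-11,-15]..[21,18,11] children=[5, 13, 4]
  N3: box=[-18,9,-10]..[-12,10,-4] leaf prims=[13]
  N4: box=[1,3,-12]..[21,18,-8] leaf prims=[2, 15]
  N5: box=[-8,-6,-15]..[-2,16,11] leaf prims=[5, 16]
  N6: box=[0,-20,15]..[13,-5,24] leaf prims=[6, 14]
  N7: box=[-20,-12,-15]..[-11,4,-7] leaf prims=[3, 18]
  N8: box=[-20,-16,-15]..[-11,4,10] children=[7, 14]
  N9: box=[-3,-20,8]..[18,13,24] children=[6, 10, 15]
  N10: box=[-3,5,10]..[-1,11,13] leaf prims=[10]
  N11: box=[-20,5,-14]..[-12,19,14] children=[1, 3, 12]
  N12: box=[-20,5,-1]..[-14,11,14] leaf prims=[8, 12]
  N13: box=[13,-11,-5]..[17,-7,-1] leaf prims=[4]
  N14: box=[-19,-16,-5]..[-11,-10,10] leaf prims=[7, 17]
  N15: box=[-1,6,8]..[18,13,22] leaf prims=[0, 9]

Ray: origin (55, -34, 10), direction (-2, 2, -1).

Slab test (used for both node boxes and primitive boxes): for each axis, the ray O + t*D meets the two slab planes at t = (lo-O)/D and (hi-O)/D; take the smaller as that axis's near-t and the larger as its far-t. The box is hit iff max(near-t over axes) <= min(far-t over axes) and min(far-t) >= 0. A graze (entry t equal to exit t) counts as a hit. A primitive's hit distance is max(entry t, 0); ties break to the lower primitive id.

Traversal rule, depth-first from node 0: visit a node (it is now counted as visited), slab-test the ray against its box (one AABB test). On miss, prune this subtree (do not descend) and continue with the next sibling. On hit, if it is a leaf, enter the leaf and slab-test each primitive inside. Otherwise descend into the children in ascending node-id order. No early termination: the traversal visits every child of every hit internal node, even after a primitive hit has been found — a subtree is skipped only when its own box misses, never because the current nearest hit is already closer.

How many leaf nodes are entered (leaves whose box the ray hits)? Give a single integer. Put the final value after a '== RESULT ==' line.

Traverse from the root:
N0 x:[17,75/2] y:[7,53/2] z:[-14,25] -> hit [17,25], descend [2, 8, 9, 11]
  N2 x:[17,63/2] y:[23/2,26] z:[-1,25] -> hit [17,25], descend [4, 5, 13]
    N4 x:[17,27] y:[37/2,26] z:[18,22] -> hit [37/2,22] leaf, test {P2@t=19, P15(miss)}
    N5 x:[57/2,63/2] y:[14,25] z:[-1,25] -> miss, prune
    N13 x:[19,21] y:[23/2,27/2] z:[11,15] -> miss, prune
  N8 x:[33,75/2] y:[9,19] z:[0,25] -> miss, prune
  N9 x:[37/2,29] y:[7,47/2] z:[-14,2] -> miss, prune
  N11 x:[67/2,75/2] y:[39/2,53/2] z:[-4,24] -> miss, prune

Summary -> nodes [0, 2, 4, 5, 13, 8, 9, 11]; box-tests=8; leaf-entries=1; first=P2

== RESULT ==
1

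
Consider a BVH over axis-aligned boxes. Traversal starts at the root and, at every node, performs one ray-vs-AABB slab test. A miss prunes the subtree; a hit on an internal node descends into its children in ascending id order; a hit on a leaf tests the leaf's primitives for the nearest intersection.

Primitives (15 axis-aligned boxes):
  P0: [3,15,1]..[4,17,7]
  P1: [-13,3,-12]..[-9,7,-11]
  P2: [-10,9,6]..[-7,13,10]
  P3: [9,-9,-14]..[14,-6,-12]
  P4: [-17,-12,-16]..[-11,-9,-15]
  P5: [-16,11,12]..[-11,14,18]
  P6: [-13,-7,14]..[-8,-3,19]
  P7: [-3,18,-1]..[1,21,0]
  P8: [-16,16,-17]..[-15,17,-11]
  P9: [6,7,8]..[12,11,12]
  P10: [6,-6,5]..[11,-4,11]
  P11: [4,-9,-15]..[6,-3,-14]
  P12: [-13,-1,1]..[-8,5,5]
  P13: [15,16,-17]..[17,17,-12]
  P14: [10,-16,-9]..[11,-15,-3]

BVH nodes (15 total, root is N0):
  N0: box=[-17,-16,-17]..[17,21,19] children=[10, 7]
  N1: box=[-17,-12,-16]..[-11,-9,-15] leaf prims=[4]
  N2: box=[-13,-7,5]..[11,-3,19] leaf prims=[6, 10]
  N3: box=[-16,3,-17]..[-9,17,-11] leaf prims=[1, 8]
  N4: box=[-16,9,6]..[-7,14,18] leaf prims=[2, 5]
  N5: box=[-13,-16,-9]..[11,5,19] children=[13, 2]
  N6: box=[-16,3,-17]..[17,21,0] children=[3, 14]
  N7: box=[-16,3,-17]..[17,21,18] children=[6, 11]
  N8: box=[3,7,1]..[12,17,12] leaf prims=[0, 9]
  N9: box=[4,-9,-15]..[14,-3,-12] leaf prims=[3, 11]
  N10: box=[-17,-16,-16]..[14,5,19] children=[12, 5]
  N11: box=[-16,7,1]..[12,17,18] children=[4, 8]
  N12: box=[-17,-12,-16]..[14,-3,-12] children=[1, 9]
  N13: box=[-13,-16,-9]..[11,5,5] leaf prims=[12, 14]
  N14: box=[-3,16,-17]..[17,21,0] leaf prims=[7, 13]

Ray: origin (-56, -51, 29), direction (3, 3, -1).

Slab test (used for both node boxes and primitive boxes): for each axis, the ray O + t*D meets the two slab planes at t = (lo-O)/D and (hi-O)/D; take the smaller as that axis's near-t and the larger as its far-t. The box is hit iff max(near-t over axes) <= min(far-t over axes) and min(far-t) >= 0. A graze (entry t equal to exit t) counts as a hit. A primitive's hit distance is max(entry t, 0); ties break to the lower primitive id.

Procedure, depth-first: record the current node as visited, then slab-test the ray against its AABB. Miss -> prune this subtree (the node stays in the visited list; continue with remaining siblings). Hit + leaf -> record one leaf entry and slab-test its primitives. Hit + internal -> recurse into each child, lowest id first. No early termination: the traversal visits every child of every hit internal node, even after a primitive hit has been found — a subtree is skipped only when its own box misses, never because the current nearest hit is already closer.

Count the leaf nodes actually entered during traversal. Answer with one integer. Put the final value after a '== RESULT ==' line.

Trace the traversal:
N0 x:[13,73/3] y:[35/3,24] z:[10,46] -> hit [13,24], descend [7, 10]
  N7 x:[40/3,73/3] y:[18,24] z:[11,46] -> hit [18,24], descend [6, 11]
    N6 x:[40/3,73/3] y:[18,24] z:[29,46] -> miss, prune
    N11 x:[40/3,68/3] y:[58/3,68/3] z:[11,28] -> hit [58/3,68/3], descend [4, 8]
      N4 x:[40/3,49/3] y:[20,65/3] z:[11,23] -> miss, prune
      N8 x:[59/3,68/3] y:[58/3,68/3] z:[17,28] -> hit [59/3,68/3] leaf, test {P0(miss), P9@t=62/3}
  N10 x:[13,70/3] y:[35/3,56/3] z:[10,45] -> hit [13,56/3], descend [5, 12]
    N5 x:[43/3,67/3] y:[35/3,56/3] z:[10,38] -> hit [43/3,56/3], descend [2, 13]
      N2 x:[43/3,67/3] y:[44/3,16] z:[10,24] -> hit [44/3,16] leaf, test {P6@t=44/3, P10(miss)}
      N13 x:[43/3,67/3] y:[35/3,56/3] z:[24,38] -> miss, prune
    N12 x:[13,70/3] y:[13,16] z:[41,45] -> miss, prune

11 AABB tests over nodes [0, 7, 6, 11, 4, 8, 10, 5, 2, 13, 12]; 2 leaves entered; closest P6.

== RESULT ==
2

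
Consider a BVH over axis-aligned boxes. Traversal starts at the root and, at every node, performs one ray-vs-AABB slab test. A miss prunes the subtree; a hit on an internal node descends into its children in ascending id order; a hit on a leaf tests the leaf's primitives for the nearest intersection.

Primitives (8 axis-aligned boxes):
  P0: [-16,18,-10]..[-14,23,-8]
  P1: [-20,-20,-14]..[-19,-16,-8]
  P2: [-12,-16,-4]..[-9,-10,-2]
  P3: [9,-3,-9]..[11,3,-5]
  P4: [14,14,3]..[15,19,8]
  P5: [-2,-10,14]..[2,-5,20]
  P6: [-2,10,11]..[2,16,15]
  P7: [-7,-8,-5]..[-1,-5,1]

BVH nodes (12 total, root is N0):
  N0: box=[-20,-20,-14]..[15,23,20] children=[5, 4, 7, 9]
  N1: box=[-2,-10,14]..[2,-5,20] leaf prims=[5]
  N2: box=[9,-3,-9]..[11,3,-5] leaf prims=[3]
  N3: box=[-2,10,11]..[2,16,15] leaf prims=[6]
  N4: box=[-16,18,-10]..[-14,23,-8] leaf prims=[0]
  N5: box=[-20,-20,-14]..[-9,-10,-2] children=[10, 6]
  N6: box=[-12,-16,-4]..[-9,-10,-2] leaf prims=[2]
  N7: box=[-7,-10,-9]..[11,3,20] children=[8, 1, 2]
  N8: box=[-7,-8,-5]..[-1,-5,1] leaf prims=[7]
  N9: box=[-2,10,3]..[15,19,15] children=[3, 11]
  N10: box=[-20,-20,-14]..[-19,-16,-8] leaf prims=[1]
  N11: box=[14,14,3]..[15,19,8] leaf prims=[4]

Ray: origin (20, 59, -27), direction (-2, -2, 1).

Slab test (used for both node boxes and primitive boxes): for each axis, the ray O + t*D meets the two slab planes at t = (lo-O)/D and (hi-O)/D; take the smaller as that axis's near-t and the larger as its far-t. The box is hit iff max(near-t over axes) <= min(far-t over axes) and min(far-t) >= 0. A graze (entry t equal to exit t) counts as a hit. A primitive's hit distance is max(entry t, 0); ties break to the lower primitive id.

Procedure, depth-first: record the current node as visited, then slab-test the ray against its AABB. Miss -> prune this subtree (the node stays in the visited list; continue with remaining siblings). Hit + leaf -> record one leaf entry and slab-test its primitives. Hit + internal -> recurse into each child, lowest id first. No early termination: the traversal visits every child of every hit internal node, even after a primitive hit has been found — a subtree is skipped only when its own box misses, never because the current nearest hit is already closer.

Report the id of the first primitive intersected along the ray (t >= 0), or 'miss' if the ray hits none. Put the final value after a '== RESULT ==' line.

Trace the traversal:
N0 x:[5/2,20] y:[18,79/2] z:[13,47] -> hit [18,20], descend [4, 5, 7, 9]
  N4 x:[17,18] y:[18,41/2] z:[17,19] -> hit [18,18] leaf, test {P0@t=18}
  N5 x:[29/2,20] y:[69/2,79/2] z:[13,25] -> miss, prune
  N7 x:[9/2,27/2] y:[28,69/2] z:[18,47] -> miss, prune
  N9 x:[5/2,11] y:[20,49/2] z:[30,42] -> miss, prune

Visited [0, 4, 5, 7, 9]. Tests: 5 box, 1 leaf. Nearest: P0.

== RESULT ==
0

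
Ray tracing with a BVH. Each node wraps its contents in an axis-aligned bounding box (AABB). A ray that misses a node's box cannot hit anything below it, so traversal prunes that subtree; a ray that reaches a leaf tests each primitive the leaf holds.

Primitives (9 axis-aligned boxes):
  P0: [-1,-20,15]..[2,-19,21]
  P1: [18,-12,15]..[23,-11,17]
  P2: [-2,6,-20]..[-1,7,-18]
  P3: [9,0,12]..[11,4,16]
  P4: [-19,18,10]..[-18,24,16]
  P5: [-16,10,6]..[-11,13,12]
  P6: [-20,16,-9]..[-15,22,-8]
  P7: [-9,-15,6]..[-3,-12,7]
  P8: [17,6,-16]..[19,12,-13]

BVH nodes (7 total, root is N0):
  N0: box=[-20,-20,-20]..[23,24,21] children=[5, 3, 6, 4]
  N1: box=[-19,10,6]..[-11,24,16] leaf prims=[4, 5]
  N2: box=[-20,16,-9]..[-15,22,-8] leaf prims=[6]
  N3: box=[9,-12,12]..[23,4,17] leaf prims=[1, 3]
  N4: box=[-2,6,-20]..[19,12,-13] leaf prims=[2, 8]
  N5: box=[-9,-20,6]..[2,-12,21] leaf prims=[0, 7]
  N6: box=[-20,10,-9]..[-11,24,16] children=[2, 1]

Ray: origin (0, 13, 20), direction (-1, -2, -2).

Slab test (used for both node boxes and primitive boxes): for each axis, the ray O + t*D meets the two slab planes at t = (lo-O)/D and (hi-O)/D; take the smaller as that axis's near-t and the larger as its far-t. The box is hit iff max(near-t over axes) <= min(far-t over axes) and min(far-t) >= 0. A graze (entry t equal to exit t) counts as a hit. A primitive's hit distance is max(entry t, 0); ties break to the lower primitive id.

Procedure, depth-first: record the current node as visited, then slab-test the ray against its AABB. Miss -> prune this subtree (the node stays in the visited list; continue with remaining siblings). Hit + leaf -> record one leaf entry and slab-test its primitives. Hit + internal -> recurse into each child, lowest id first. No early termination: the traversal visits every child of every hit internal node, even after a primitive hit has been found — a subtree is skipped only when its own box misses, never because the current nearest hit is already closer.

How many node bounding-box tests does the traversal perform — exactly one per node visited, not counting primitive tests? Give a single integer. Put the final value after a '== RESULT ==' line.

Traverse from the root:
N0 x:[-23,20] y:[-11/2,33/2] z:[-1/2,20] -> hit [-1/2,33/2], descend [3, 4, 5, 6]
  N3 x:[-23,-9] y:[9/2,25/2] z:[3/2,4] -> miss, prune
  N4 x:[-19,2] y:[1/2,7/2] z:[33/2,20] -> miss, prune
  N5 x:[-2,9] y:[25/2,33/2] z:[-1/2,7] -> miss, prune
  N6 x:[11,20] y:[-11/2,3/2] z:[2,29/2] -> miss, prune

5 AABB tests over nodes [0, 3, 4, 5, 6]; 0 leaves entered; closest miss.

== RESULT ==
5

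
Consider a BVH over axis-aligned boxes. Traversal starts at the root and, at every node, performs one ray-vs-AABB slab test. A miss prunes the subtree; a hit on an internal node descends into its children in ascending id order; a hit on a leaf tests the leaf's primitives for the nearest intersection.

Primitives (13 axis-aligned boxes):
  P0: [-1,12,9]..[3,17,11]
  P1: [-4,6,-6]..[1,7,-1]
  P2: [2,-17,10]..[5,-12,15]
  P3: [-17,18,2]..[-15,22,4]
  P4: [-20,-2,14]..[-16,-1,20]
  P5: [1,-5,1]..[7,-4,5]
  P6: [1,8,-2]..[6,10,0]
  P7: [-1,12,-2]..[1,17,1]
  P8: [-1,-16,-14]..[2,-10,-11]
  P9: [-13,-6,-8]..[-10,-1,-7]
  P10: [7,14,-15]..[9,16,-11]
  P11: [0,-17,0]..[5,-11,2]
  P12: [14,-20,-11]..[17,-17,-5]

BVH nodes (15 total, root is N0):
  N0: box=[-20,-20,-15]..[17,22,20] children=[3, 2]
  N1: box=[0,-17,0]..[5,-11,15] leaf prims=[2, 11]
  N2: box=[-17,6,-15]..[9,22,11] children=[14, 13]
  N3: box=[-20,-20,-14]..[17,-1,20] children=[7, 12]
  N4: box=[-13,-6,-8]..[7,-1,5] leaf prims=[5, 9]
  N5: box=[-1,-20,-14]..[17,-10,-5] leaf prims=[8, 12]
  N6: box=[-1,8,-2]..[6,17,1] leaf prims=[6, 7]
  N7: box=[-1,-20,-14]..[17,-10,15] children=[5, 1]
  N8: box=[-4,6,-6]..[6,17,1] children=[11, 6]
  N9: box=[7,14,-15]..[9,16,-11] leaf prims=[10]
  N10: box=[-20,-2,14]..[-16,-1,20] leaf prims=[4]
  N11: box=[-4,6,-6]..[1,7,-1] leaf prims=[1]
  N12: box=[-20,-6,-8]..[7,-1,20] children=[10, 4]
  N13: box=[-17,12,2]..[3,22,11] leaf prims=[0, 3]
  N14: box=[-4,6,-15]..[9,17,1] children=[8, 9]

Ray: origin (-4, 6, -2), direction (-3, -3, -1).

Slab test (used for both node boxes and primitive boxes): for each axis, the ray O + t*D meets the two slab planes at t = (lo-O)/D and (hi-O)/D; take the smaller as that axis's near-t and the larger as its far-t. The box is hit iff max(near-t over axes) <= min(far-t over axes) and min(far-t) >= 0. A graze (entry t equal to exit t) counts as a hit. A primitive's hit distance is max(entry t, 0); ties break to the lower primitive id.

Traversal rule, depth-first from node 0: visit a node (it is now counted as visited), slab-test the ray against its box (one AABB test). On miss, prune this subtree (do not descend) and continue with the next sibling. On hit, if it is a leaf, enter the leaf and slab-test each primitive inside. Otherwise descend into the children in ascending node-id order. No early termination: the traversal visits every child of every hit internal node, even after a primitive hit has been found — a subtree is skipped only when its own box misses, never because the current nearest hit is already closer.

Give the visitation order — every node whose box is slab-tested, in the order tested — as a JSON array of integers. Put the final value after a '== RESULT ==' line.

Walk:
N0 x:[-7,16/3] y:[-16/3,26/3] z:[-22,13] -> hit [-16/3,16/3], descend [2, 3]
  N2 x:[-13/3,13/3] y:[-16/3,0] z:[-13,13] -> hit [-13/3,0], descend [13, 14]
    N13 x:[-7/3,13/3] y:[-16/3,-2] z:[-13,-4] -> miss, prune
    N14 x:[-13/3,0] y:[-11/3,0] z:[-3,13] -> hit [-3,0], descend [8, 9]
      N8 x:[-10/3,0] y:[-11/3,0] z:[-3,4] -> hit [-3,0], descend [6, 11]
        N6 x:[-10/3,-1] y:[-11/3,-2/3] z:[-3,0] -> miss, prune
        N11 x:[-5/3,0] y:[-1/3,0] z:[-1,4] -> hit [-1/3,0] leaf, test {P1@t=0}
      N9 x:[-13/3,-11/3] y:[-10/3,-8/3] z:[9,13] -> miss, prune
  N3 x:[-7,16/3] y:[7/3,26/3] z:[-22,12] -> hit [7/3,16/3], descend [7, 12]
    N7 x:[-7,-1] y:[16/3,26/3] z:[-17,12] -> miss, prune
    N12 x:[-11/3,16/3] y:[7/3,4] z:[-22,6] -> hit [7/3,4], descend [4, 10]
      N4 x:[-11/3,3] y:[7/3,4] z:[-7,6] -> hit [7/3,3] leaf, test {P5(miss), P9(miss)}
      N10 x:[4,16/3] y:[7/3,8/3] z:[-22,-16] -> miss, prune

Visited [0, 2, 13, 14, 8, 6, 11, 9, 3, 7, 12, 4, 10]. Tests: 13 box, 2 leaf. Nearest: P1.

== RESULT ==
[0, 2, 13, 14, 8, 6, 11, 9, 3, 7, 12, 4, 10]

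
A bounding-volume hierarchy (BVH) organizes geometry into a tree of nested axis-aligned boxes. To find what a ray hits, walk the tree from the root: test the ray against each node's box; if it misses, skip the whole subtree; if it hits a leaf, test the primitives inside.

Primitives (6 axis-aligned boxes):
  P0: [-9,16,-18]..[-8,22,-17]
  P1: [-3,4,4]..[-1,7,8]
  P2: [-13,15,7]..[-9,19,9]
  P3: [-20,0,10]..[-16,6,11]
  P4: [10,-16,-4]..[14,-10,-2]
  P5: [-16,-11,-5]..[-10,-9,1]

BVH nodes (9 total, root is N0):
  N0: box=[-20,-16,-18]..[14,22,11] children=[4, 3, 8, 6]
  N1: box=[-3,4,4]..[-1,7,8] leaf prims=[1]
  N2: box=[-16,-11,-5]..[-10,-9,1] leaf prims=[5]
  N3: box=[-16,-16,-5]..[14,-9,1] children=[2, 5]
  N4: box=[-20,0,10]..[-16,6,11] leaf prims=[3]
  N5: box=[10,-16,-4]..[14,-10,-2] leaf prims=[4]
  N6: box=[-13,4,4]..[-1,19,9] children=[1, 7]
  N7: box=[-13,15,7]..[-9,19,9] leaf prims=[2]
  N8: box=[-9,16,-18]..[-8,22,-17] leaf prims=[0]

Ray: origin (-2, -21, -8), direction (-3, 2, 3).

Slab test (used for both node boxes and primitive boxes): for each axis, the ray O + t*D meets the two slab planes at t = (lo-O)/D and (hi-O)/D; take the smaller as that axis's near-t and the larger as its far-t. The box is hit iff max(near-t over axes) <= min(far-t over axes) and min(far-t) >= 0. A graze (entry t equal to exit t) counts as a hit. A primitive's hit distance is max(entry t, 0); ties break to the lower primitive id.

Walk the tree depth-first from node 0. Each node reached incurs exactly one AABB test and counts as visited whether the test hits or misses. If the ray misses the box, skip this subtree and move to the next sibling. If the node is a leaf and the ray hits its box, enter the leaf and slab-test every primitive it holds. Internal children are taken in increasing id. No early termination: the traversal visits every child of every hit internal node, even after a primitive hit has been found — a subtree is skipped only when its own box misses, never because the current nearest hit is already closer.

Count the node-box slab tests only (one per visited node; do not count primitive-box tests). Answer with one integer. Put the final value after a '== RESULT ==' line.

Trace the traversal:
N0 x:[-16/3,6] y:[5/2,43/2] z:[-10/3,19/3] -> hit [5/2,6], descend [3, 4, 6, 8]
  N3 x:[-16/3,14/3] y:[5/2,6] z:[1,3] -> hit [5/2,3], descend [2, 5]
    N2 x:[8/3,14/3] y:[5,6] z:[1,3] -> miss, prune
    N5 x:[-16/3,-4] y:[5/2,11/2] z:[4/3,2] -> miss, prune
  N4 x:[14/3,6] y:[21/2,27/2] z:[6,19/3] -> miss, prune
  N6 x:[-1/3,11/3] y:[25/2,20] z:[4,17/3] -> miss, prune
  N8 x:[2,7/3] y:[37/2,43/2] z:[-10/3,-3] -> miss, prune

7 AABB tests over nodes [0, 3, 2, 5, 4, 6, 8]; 0 leaves entered; closest miss.

== RESULT ==
7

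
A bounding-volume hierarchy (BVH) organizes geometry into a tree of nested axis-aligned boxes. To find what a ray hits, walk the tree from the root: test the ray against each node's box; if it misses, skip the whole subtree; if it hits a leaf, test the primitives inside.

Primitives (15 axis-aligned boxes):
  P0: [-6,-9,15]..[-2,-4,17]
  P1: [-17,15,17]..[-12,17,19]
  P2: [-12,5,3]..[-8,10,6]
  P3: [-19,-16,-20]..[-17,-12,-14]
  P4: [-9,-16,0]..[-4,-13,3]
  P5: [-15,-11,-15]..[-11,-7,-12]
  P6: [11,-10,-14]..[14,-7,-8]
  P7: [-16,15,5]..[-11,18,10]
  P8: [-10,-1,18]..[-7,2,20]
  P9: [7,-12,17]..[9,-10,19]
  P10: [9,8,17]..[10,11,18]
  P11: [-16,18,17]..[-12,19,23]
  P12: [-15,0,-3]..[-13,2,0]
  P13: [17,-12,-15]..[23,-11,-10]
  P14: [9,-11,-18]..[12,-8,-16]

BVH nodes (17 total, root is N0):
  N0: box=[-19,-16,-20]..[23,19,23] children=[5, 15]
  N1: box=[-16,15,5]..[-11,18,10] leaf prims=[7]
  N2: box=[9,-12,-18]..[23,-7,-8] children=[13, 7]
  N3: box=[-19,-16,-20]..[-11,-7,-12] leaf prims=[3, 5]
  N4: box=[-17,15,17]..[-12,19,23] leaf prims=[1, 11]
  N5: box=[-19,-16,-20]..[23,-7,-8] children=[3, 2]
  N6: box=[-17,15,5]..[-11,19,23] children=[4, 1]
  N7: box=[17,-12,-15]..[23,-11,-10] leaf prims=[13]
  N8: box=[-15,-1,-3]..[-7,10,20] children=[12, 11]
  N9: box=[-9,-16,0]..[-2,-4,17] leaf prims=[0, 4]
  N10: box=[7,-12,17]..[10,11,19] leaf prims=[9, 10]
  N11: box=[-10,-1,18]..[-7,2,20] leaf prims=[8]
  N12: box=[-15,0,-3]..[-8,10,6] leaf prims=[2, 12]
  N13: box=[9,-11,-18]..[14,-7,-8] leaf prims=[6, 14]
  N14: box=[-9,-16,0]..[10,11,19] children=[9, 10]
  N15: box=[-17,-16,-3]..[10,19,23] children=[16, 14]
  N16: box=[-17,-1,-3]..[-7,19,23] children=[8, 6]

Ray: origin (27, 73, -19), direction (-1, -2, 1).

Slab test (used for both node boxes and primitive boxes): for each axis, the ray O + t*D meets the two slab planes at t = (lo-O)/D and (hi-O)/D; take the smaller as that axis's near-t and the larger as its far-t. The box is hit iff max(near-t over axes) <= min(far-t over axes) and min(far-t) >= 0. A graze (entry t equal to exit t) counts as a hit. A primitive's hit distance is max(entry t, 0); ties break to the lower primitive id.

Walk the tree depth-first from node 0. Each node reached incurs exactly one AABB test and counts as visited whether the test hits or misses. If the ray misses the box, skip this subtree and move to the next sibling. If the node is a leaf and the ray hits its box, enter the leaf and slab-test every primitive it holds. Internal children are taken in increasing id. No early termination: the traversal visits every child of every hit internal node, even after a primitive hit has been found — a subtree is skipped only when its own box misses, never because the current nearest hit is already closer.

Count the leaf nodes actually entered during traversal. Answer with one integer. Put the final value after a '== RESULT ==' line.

Traverse from the root:
N0 x:[4,46] y:[27,89/2] z:[-1,42] -> hit [27,42], descend [5, 15]
  N5 x:[4,46] y:[40,89/2] z:[-1,11] -> miss, prune
  N15 x:[17,44] y:[27,89/2] z:[16,42] -> hit [27,42], descend [14, 16]
    N14 x:[17,36] y:[31,89/2] z:[19,38] -> hit [31,36], descend [9, 10]
      N9 x:[29,36] y:[77/2,89/2] z:[19,36] -> miss, prune
      N10 x:[17,20] y:[31,85/2] z:[36,38] -> miss, prune
    N16 x:[34,44] y:[27,37] z:[16,42] -> hit [34,37], descend [6, 8]
      N6 x:[38,44] y:[27,29] z:[24,42] -> miss, prune
      N8 x:[34,42] y:[63/2,37] z:[16,39] -> hit [34,37], descend [11, 12]
        N11 x:[34,37] y:[71/2,37] z:[37,39] -> hit [37,37] leaf, test {P8@t=37}
        N12 x:[35,42] y:[63/2,73/2] z:[16,25] -> miss, prune

Visited [0, 5, 15, 14, 9, 10, 16, 6, 8, 11, 12]. Tests: 11 box, 1 leaf. Nearest: P8.

== RESULT ==
1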